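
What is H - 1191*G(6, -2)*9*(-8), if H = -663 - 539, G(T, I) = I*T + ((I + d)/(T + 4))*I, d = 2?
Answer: -1030226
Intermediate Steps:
G(T, I) = I*T + I*(2 + I)/(4 + T) (G(T, I) = I*T + ((I + 2)/(T + 4))*I = I*T + ((2 + I)/(4 + T))*I = I*T + I*(2 + I)/(4 + T))
H = -1202
H - 1191*G(6, -2)*9*(-8) = -1202 - 1191*-2*(2 - 2 + 6² + 4*6)/(4 + 6)*9*(-8) = -1202 - 1191*-2*(2 - 2 + 36 + 24)/10*9*(-8) = -1202 - 1191*-2*⅒*60*9*(-8) = -1202 - 1191*(-12*9)*(-8) = -1202 - (-128628)*(-8) = -1202 - 1191*864 = -1202 - 1029024 = -1030226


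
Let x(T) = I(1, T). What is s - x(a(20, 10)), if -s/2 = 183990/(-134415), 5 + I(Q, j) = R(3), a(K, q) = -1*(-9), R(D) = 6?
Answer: 15571/8961 ≈ 1.7376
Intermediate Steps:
a(K, q) = 9
I(Q, j) = 1 (I(Q, j) = -5 + 6 = 1)
x(T) = 1
s = 24532/8961 (s = -367980/(-134415) = -367980*(-1)/134415 = -2*(-12266/8961) = 24532/8961 ≈ 2.7376)
s - x(a(20, 10)) = 24532/8961 - 1*1 = 24532/8961 - 1 = 15571/8961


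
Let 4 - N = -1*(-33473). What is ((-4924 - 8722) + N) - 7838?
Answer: -54953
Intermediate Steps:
N = -33469 (N = 4 - (-1)*(-33473) = 4 - 1*33473 = 4 - 33473 = -33469)
((-4924 - 8722) + N) - 7838 = ((-4924 - 8722) - 33469) - 7838 = (-13646 - 33469) - 7838 = -47115 - 7838 = -54953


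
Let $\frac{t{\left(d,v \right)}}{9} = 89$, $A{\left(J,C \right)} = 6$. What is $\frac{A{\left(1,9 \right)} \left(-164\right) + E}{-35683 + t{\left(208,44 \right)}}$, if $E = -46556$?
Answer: $\frac{23770}{17441} \approx 1.3629$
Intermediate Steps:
$t{\left(d,v \right)} = 801$ ($t{\left(d,v \right)} = 9 \cdot 89 = 801$)
$\frac{A{\left(1,9 \right)} \left(-164\right) + E}{-35683 + t{\left(208,44 \right)}} = \frac{6 \left(-164\right) - 46556}{-35683 + 801} = \frac{-984 - 46556}{-34882} = \left(-47540\right) \left(- \frac{1}{34882}\right) = \frac{23770}{17441}$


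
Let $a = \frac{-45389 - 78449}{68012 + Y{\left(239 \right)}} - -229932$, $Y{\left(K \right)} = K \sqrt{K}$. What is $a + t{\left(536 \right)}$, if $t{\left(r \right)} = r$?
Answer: $\frac{1062905436025244}{4611980225} + \frac{29597282 \sqrt{239}}{4611980225} \approx 2.3047 \cdot 10^{5}$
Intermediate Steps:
$Y{\left(K \right)} = K^{\frac{3}{2}}$
$a = 229932 - \frac{123838}{68012 + 239 \sqrt{239}}$ ($a = \frac{-45389 - 78449}{68012 + 239^{\frac{3}{2}}} - -229932 = - \frac{123838}{68012 + 239 \sqrt{239}} + 229932 = 229932 - \frac{123838}{68012 + 239 \sqrt{239}} \approx 2.2993 \cdot 10^{5}$)
$a + t{\left(536 \right)} = \left(\frac{1060433414624644}{4611980225} + \frac{29597282 \sqrt{239}}{4611980225}\right) + 536 = \frac{1062905436025244}{4611980225} + \frac{29597282 \sqrt{239}}{4611980225}$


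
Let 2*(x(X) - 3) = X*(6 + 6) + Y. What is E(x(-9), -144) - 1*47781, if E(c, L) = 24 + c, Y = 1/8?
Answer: -764927/16 ≈ -47808.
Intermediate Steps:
Y = ⅛ ≈ 0.12500
x(X) = 49/16 + 6*X (x(X) = 3 + (X*(6 + 6) + ⅛)/2 = 3 + (X*12 + ⅛)/2 = 3 + (12*X + ⅛)/2 = 3 + (⅛ + 12*X)/2 = 3 + (1/16 + 6*X) = 49/16 + 6*X)
E(x(-9), -144) - 1*47781 = (24 + (49/16 + 6*(-9))) - 1*47781 = (24 + (49/16 - 54)) - 47781 = (24 - 815/16) - 47781 = -431/16 - 47781 = -764927/16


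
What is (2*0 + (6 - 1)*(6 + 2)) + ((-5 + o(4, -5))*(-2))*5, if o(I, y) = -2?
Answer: 110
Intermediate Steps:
(2*0 + (6 - 1)*(6 + 2)) + ((-5 + o(4, -5))*(-2))*5 = (2*0 + (6 - 1)*(6 + 2)) + ((-5 - 2)*(-2))*5 = (0 + 5*8) - 7*(-2)*5 = (0 + 40) + 14*5 = 40 + 70 = 110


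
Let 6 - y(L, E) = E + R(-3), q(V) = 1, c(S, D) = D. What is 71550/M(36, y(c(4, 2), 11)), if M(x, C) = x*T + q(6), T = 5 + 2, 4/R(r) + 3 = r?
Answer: 71550/253 ≈ 282.81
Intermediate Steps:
R(r) = 4/(-3 + r)
y(L, E) = 20/3 - E (y(L, E) = 6 - (E + 4/(-3 - 3)) = 6 - (E + 4/(-6)) = 6 - (E + 4*(-⅙)) = 6 - (E - ⅔) = 6 - (-⅔ + E) = 6 + (⅔ - E) = 20/3 - E)
T = 7
M(x, C) = 1 + 7*x (M(x, C) = x*7 + 1 = 7*x + 1 = 1 + 7*x)
71550/M(36, y(c(4, 2), 11)) = 71550/(1 + 7*36) = 71550/(1 + 252) = 71550/253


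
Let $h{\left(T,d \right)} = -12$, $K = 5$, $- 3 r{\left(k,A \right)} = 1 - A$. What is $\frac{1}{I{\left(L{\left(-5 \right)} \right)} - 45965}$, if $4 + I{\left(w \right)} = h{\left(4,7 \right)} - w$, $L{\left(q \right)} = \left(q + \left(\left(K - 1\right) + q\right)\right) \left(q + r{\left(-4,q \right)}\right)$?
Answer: $- \frac{1}{46023} \approx -2.1728 \cdot 10^{-5}$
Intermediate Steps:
$r{\left(k,A \right)} = - \frac{1}{3} + \frac{A}{3}$ ($r{\left(k,A \right)} = - \frac{1 - A}{3} = - \frac{1}{3} + \frac{A}{3}$)
$L{\left(q \right)} = \left(4 + 2 q\right) \left(- \frac{1}{3} + \frac{4 q}{3}\right)$ ($L{\left(q \right)} = \left(q + \left(\left(5 - 1\right) + q\right)\right) \left(q + \left(- \frac{1}{3} + \frac{q}{3}\right)\right) = \left(q + \left(4 + q\right)\right) \left(- \frac{1}{3} + \frac{4 q}{3}\right) = \left(4 + 2 q\right) \left(- \frac{1}{3} + \frac{4 q}{3}\right)$)
$I{\left(w \right)} = -16 - w$ ($I{\left(w \right)} = -4 - \left(12 + w\right) = -16 - w$)
$\frac{1}{I{\left(L{\left(-5 \right)} \right)} - 45965} = \frac{1}{\left(-16 - \left(- \frac{4}{3} + \frac{8 \left(-5\right)^{2}}{3} + \frac{14}{3} \left(-5\right)\right)\right) - 45965} = \frac{1}{\left(-16 - \left(- \frac{4}{3} + \frac{8}{3} \cdot 25 - \frac{70}{3}\right)\right) - 45965} = \frac{1}{\left(-16 - \left(- \frac{4}{3} + \frac{200}{3} - \frac{70}{3}\right)\right) - 45965} = \frac{1}{\left(-16 - 42\right) - 45965} = \frac{1}{-58 - 45965} = \frac{1}{-46023} = - \frac{1}{46023}$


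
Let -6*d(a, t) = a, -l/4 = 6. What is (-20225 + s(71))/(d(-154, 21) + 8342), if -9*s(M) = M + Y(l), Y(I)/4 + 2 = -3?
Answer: -60692/25103 ≈ -2.4177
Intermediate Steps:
l = -24 (l = -4*6 = -24)
Y(I) = -20 (Y(I) = -8 + 4*(-3) = -8 - 12 = -20)
d(a, t) = -a/6
s(M) = 20/9 - M/9 (s(M) = -(M - 20)/9 = -(-20 + M)/9 = 20/9 - M/9)
(-20225 + s(71))/(d(-154, 21) + 8342) = (-20225 + (20/9 - ⅑*71))/(-⅙*(-154) + 8342) = (-20225 + (20/9 - 71/9))/(77/3 + 8342) = (-20225 - 17/3)/(25103/3) = -60692/3*3/25103 = -60692/25103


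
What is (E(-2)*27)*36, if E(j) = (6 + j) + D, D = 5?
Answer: 8748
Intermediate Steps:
E(j) = 11 + j (E(j) = (6 + j) + 5 = 11 + j)
(E(-2)*27)*36 = ((11 - 2)*27)*36 = (9*27)*36 = 243*36 = 8748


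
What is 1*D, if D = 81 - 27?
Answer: 54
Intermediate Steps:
D = 54
1*D = 1*54 = 54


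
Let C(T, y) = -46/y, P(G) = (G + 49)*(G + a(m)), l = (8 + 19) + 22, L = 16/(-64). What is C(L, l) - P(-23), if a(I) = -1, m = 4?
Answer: 30530/49 ≈ 623.06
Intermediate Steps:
L = -¼ (L = 16*(-1/64) = -¼ ≈ -0.25000)
l = 49 (l = 27 + 22 = 49)
P(G) = (-1 + G)*(49 + G) (P(G) = (G + 49)*(G - 1) = (49 + G)*(-1 + G) = (-1 + G)*(49 + G))
C(L, l) - P(-23) = -46/49 - (-49 + (-23)² + 48*(-23)) = -46*1/49 - (-49 + 529 - 1104) = -46/49 - 1*(-624) = -46/49 + 624 = 30530/49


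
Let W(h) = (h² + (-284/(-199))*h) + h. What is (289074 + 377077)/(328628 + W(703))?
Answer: 132564049/164084112 ≈ 0.80790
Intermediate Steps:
W(h) = h² + 483*h/199 (W(h) = (h² + (-284*(-1/199))*h) + h = (h² + 284*h/199) + h = h² + 483*h/199)
(289074 + 377077)/(328628 + W(703)) = (289074 + 377077)/(328628 + (1/199)*703*(483 + 199*703)) = 666151/(328628 + (1/199)*703*(483 + 139897)) = 666151/(328628 + (1/199)*703*140380) = 666151/(328628 + 98687140/199) = 666151/(164084112/199) = 666151*(199/164084112) = 132564049/164084112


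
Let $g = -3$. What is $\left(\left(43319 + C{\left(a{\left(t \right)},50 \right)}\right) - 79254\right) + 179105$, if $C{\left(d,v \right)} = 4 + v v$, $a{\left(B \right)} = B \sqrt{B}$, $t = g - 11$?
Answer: $145674$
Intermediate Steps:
$t = -14$ ($t = -3 - 11 = -14$)
$a{\left(B \right)} = B^{\frac{3}{2}}$
$C{\left(d,v \right)} = 4 + v^{2}$
$\left(\left(43319 + C{\left(a{\left(t \right)},50 \right)}\right) - 79254\right) + 179105 = \left(\left(43319 + \left(4 + 50^{2}\right)\right) - 79254\right) + 179105 = \left(\left(43319 + \left(4 + 2500\right)\right) - 79254\right) + 179105 = \left(\left(43319 + 2504\right) - 79254\right) + 179105 = \left(45823 - 79254\right) + 179105 = -33431 + 179105 = 145674$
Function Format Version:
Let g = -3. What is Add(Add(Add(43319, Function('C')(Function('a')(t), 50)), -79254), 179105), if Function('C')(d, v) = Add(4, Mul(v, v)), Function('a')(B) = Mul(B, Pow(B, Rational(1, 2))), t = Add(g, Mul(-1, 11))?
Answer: 145674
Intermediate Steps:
t = -14 (t = Add(-3, Mul(-1, 11)) = Add(-3, -11) = -14)
Function('a')(B) = Pow(B, Rational(3, 2))
Function('C')(d, v) = Add(4, Pow(v, 2))
Add(Add(Add(43319, Function('C')(Function('a')(t), 50)), -79254), 179105) = Add(Add(Add(43319, Add(4, Pow(50, 2))), -79254), 179105) = Add(Add(Add(43319, Add(4, 2500)), -79254), 179105) = Add(Add(Add(43319, 2504), -79254), 179105) = Add(Add(45823, -79254), 179105) = Add(-33431, 179105) = 145674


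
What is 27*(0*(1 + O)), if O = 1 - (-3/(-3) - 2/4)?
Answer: 0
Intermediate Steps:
O = ½ (O = 1 - (-3*(-⅓) - 2*¼) = 1 - (1 - ½) = 1 - 1*½ = 1 - ½ = ½ ≈ 0.50000)
27*(0*(1 + O)) = 27*(0*(1 + ½)) = 27*(0*(3/2)) = 27*0 = 0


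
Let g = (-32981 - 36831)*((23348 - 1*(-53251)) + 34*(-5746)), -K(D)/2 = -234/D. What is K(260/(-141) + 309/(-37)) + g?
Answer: 441001814090464/53189 ≈ 8.2912e+9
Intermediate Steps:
K(D) = 468/D (K(D) = -(-468)/D = 468/D)
g = 8291222180 (g = -69812*((23348 + 53251) - 195364) = -69812*(76599 - 195364) = -69812*(-118765) = 8291222180)
K(260/(-141) + 309/(-37)) + g = 468/(260/(-141) + 309/(-37)) + 8291222180 = 468/(260*(-1/141) + 309*(-1/37)) + 8291222180 = 468/(-260/141 - 309/37) + 8291222180 = 468/(-53189/5217) + 8291222180 = 468*(-5217/53189) + 8291222180 = -2441556/53189 + 8291222180 = 441001814090464/53189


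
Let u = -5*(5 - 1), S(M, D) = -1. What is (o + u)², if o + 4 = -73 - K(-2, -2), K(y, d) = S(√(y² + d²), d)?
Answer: 9216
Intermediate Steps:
u = -20 (u = -5*4 = -20)
K(y, d) = -1
o = -76 (o = -4 + (-73 - 1*(-1)) = -4 + (-73 + 1) = -4 - 72 = -76)
(o + u)² = (-76 - 20)² = (-96)² = 9216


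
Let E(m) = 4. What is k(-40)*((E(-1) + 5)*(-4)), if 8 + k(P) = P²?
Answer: -57312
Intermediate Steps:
k(P) = -8 + P²
k(-40)*((E(-1) + 5)*(-4)) = (-8 + (-40)²)*((4 + 5)*(-4)) = (-8 + 1600)*(9*(-4)) = 1592*(-36) = -57312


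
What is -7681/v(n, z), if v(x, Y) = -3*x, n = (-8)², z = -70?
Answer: 7681/192 ≈ 40.005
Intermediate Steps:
n = 64
-7681/v(n, z) = -7681/((-3*64)) = -7681/(-192) = -7681*(-1/192) = 7681/192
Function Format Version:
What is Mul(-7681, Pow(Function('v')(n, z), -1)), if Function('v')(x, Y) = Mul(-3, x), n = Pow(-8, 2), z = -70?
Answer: Rational(7681, 192) ≈ 40.005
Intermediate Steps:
n = 64
Mul(-7681, Pow(Function('v')(n, z), -1)) = Mul(-7681, Pow(Mul(-3, 64), -1)) = Mul(-7681, Pow(-192, -1)) = Mul(-7681, Rational(-1, 192)) = Rational(7681, 192)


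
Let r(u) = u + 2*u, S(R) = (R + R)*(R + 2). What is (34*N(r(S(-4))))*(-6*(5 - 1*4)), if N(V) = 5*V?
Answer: -48960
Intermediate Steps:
S(R) = 2*R*(2 + R) (S(R) = (2*R)*(2 + R) = 2*R*(2 + R))
r(u) = 3*u
(34*N(r(S(-4))))*(-6*(5 - 1*4)) = (34*(5*(3*(2*(-4)*(2 - 4)))))*(-6*(5 - 1*4)) = (34*(5*(3*(2*(-4)*(-2)))))*(-6*(5 - 4)) = (34*(5*(3*16)))*(-6*1) = (34*(5*48))*(-6) = (34*240)*(-6) = 8160*(-6) = -48960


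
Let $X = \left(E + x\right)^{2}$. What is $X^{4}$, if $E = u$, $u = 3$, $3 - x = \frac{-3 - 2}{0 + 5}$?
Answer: $5764801$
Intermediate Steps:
$x = 4$ ($x = 3 - \frac{-3 - 2}{0 + 5} = 3 - - \frac{5}{5} = 3 - \left(-5\right) \frac{1}{5} = 3 - -1 = 3 + 1 = 4$)
$E = 3$
$X = 49$ ($X = \left(3 + 4\right)^{2} = 7^{2} = 49$)
$X^{4} = 49^{4} = 5764801$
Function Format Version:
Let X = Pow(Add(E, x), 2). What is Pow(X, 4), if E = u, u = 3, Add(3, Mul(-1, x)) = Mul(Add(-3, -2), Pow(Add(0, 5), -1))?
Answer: 5764801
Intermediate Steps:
x = 4 (x = Add(3, Mul(-1, Mul(Add(-3, -2), Pow(Add(0, 5), -1)))) = Add(3, Mul(-1, Mul(-5, Pow(5, -1)))) = Add(3, Mul(-1, Mul(-5, Rational(1, 5)))) = Add(3, Mul(-1, -1)) = Add(3, 1) = 4)
E = 3
X = 49 (X = Pow(Add(3, 4), 2) = Pow(7, 2) = 49)
Pow(X, 4) = Pow(49, 4) = 5764801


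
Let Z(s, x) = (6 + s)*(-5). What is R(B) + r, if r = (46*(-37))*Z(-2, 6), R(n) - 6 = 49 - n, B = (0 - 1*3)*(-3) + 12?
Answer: 34074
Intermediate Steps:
B = 21 (B = (0 - 3)*(-3) + 12 = -3*(-3) + 12 = 9 + 12 = 21)
R(n) = 55 - n (R(n) = 6 + (49 - n) = 55 - n)
Z(s, x) = -30 - 5*s
r = 34040 (r = (46*(-37))*(-30 - 5*(-2)) = -1702*(-30 + 10) = -1702*(-20) = 34040)
R(B) + r = (55 - 1*21) + 34040 = (55 - 21) + 34040 = 34 + 34040 = 34074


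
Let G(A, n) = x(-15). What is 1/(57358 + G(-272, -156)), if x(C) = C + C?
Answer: 1/57328 ≈ 1.7443e-5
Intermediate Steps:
x(C) = 2*C
G(A, n) = -30 (G(A, n) = 2*(-15) = -30)
1/(57358 + G(-272, -156)) = 1/(57358 - 30) = 1/57328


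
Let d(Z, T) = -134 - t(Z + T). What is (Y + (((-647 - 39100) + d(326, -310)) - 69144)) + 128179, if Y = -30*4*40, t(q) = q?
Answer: 14338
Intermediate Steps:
d(Z, T) = -134 - T - Z (d(Z, T) = -134 - (Z + T) = -134 - (T + Z) = -134 + (-T - Z) = -134 - T - Z)
Y = -4800 (Y = -120*40 = -4800)
(Y + (((-647 - 39100) + d(326, -310)) - 69144)) + 128179 = (-4800 + (((-647 - 39100) + (-134 - 1*(-310) - 1*326)) - 69144)) + 128179 = (-4800 + ((-39747 + (-134 + 310 - 326)) - 69144)) + 128179 = (-4800 + ((-39747 - 150) - 69144)) + 128179 = (-4800 + (-39897 - 69144)) + 128179 = (-4800 - 109041) + 128179 = -113841 + 128179 = 14338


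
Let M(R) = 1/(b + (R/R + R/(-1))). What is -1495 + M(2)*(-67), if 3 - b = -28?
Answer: -44917/30 ≈ -1497.2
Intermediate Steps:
b = 31 (b = 3 - 1*(-28) = 3 + 28 = 31)
M(R) = 1/(32 - R) (M(R) = 1/(31 + (R/R + R/(-1))) = 1/(31 + (1 + R*(-1))) = 1/(31 + (1 - R)) = 1/(32 - R))
-1495 + M(2)*(-67) = -1495 - 67/(32 - 1*2) = -1495 - 67/(32 - 2) = -1495 - 67/30 = -44917/30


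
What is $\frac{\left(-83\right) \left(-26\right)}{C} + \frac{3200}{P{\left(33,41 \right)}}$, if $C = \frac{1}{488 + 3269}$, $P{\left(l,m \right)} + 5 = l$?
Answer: $\frac{56754042}{7} \approx 8.1077 \cdot 10^{6}$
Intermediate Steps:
$P{\left(l,m \right)} = -5 + l$
$C = \frac{1}{3757} \approx 0.00026617$
$\frac{\left(-83\right) \left(-26\right)}{C} + \frac{3200}{P{\left(33,41 \right)}} = \left(-83\right) \left(-26\right) \frac{1}{\frac{1}{3757}} + \frac{3200}{-5 + 33} = 2158 \cdot 3757 + \frac{3200}{28} = 8107606 + 3200 \cdot \frac{1}{28} = 8107606 + \frac{800}{7} = \frac{56754042}{7}$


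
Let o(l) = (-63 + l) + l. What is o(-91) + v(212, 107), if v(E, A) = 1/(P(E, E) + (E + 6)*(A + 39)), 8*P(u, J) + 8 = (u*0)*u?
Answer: -7797614/31827 ≈ -245.00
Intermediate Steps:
P(u, J) = -1 (P(u, J) = -1 + ((u*0)*u)/8 = -1 + (0*u)/8 = -1 + (1/8)*0 = -1 + 0 = -1)
o(l) = -63 + 2*l
v(E, A) = 1/(-1 + (6 + E)*(39 + A)) (v(E, A) = 1/(-1 + (E + 6)*(A + 39)) = 1/(-1 + (6 + E)*(39 + A)))
o(-91) + v(212, 107) = (-63 + 2*(-91)) + 1/(233 + 6*107 + 39*212 + 107*212) = (-63 - 182) + 1/(233 + 642 + 8268 + 22684) = -245 + 1/31827 = -7797614/31827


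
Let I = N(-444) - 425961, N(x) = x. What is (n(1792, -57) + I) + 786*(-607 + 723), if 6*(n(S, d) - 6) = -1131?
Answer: -670823/2 ≈ -3.3541e+5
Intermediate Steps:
I = -426405 (I = -444 - 425961 = -426405)
n(S, d) = -365/2 (n(S, d) = 6 + (⅙)*(-1131) = 6 - 377/2 = -365/2)
(n(1792, -57) + I) + 786*(-607 + 723) = (-365/2 - 426405) + 786*(-607 + 723) = -853175/2 + 786*116 = -853175/2 + 91176 = -670823/2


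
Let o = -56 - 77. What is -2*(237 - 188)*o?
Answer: 13034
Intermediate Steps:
o = -133
-2*(237 - 188)*o = -2*(237 - 188)*(-133) = -98*(-133) = -2*(-6517) = 13034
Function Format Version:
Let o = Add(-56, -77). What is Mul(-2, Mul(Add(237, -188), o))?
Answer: 13034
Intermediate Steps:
o = -133
Mul(-2, Mul(Add(237, -188), o)) = Mul(-2, Mul(Add(237, -188), -133)) = Mul(-2, Mul(49, -133)) = Mul(-2, -6517) = 13034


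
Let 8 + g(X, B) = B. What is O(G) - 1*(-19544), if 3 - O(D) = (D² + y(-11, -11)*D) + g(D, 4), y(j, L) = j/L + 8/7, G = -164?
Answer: -48955/7 ≈ -6993.6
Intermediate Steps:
g(X, B) = -8 + B
y(j, L) = 8/7 + j/L (y(j, L) = j/L + 8*(⅐) = j/L + 8/7 = 8/7 + j/L)
O(D) = 7 - D² - 15*D/7 (O(D) = 3 - ((D² + (8/7 - 11/(-11))*D) + (-8 + 4)) = 3 - ((D² + (8/7 - 11*(-1/11))*D) - 4) = 3 - ((D² + (8/7 + 1)*D) - 4) = 3 - ((D² + 15*D/7) - 4) = 3 - (-4 + D² + 15*D/7) = 3 + (4 - D² - 15*D/7) = 7 - D² - 15*D/7)
O(G) - 1*(-19544) = (7 - 1*(-164)² - 15/7*(-164)) - 1*(-19544) = (7 - 1*26896 + 2460/7) + 19544 = (7 - 26896 + 2460/7) + 19544 = -185763/7 + 19544 = -48955/7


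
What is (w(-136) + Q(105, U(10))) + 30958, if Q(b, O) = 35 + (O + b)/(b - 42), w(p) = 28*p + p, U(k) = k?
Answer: 1704202/63 ≈ 27051.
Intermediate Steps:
w(p) = 29*p
Q(b, O) = 35 + (O + b)/(-42 + b)
(w(-136) + Q(105, U(10))) + 30958 = (29*(-136) + (-1470 + 10 + 36*105)/(-42 + 105)) + 30958 = (-3944 + (-1470 + 10 + 3780)/63) + 30958 = (-3944 + (1/63)*2320) + 30958 = (-3944 + 2320/63) + 30958 = -246152/63 + 30958 = 1704202/63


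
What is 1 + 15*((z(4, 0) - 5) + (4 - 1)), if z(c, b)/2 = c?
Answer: 91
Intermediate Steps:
z(c, b) = 2*c
1 + 15*((z(4, 0) - 5) + (4 - 1)) = 1 + 15*((2*4 - 5) + (4 - 1)) = 1 + 15*((8 - 5) + 3) = 1 + 15*(3 + 3) = 1 + 15*6 = 1 + 90 = 91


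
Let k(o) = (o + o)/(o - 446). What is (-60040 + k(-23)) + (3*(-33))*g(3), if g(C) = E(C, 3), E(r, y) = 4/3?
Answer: -28220622/469 ≈ -60172.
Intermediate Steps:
E(r, y) = 4/3 (E(r, y) = 4*(⅓) = 4/3)
g(C) = 4/3
k(o) = 2*o/(-446 + o) (k(o) = (2*o)/(-446 + o) = 2*o/(-446 + o))
(-60040 + k(-23)) + (3*(-33))*g(3) = (-60040 + 2*(-23)/(-446 - 23)) + (3*(-33))*(4/3) = (-60040 + 2*(-23)/(-469)) - 99*4/3 = (-60040 + 2*(-23)*(-1/469)) - 132 = (-60040 + 46/469) - 132 = -28158714/469 - 132 = -28220622/469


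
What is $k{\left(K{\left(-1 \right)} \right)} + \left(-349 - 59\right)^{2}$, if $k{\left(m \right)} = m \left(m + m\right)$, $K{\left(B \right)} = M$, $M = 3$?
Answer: $166482$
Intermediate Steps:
$K{\left(B \right)} = 3$
$k{\left(m \right)} = 2 m^{2}$ ($k{\left(m \right)} = m 2 m = 2 m^{2}$)
$k{\left(K{\left(-1 \right)} \right)} + \left(-349 - 59\right)^{2} = 2 \cdot 3^{2} + \left(-349 - 59\right)^{2} = 2 \cdot 9 + \left(-408\right)^{2} = 18 + 166464 = 166482$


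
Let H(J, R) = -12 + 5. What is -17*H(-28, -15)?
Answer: 119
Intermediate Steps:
H(J, R) = -7
-17*H(-28, -15) = -17*(-7) = 119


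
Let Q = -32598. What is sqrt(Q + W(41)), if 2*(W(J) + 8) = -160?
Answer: I*sqrt(32686) ≈ 180.79*I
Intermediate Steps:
W(J) = -88 (W(J) = -8 + (1/2)*(-160) = -8 - 80 = -88)
sqrt(Q + W(41)) = sqrt(-32598 - 88) = sqrt(-32686) = I*sqrt(32686)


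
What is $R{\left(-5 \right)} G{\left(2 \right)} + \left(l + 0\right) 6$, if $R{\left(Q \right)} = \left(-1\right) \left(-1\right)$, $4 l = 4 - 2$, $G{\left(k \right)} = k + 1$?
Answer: $6$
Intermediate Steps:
$G{\left(k \right)} = 1 + k$
$l = \frac{1}{2}$ ($l = \frac{4 - 2}{4} = \frac{1}{4} \cdot 2 = \frac{1}{2} \approx 0.5$)
$R{\left(Q \right)} = 1$
$R{\left(-5 \right)} G{\left(2 \right)} + \left(l + 0\right) 6 = 1 \left(1 + 2\right) + \left(\frac{1}{2} + 0\right) 6 = 1 \cdot 3 + \frac{1}{2} \cdot 6 = 3 + 3 = 6$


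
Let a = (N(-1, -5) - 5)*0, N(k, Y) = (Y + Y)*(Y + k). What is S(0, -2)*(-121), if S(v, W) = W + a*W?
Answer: 242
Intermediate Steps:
N(k, Y) = 2*Y*(Y + k) (N(k, Y) = (2*Y)*(Y + k) = 2*Y*(Y + k))
a = 0 (a = (2*(-5)*(-5 - 1) - 5)*0 = (2*(-5)*(-6) - 5)*0 = (60 - 5)*0 = 55*0 = 0)
S(v, W) = W (S(v, W) = W + 0*W = W + 0 = W)
S(0, -2)*(-121) = -2*(-121) = 242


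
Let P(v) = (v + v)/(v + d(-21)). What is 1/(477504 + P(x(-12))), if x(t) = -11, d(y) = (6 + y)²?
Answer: 107/51092917 ≈ 2.0942e-6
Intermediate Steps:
P(v) = 2*v/(225 + v) (P(v) = (v + v)/(v + (6 - 21)²) = (2*v)/(v + (-15)²) = (2*v)/(v + 225) = (2*v)/(225 + v) = 2*v/(225 + v))
1/(477504 + P(x(-12))) = 1/(477504 + 2*(-11)/(225 - 11)) = 1/(477504 + 2*(-11)/214) = 1/(477504 + 2*(-11)*(1/214)) = 1/(477504 - 11/107) = 1/(51092917/107) = 107/51092917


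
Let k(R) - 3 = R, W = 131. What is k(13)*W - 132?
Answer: 1964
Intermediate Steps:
k(R) = 3 + R
k(13)*W - 132 = (3 + 13)*131 - 132 = 16*131 - 132 = 2096 - 132 = 1964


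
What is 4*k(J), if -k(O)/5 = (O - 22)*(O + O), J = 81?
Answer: -191160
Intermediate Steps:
k(O) = -10*O*(-22 + O) (k(O) = -5*(O - 22)*(O + O) = -5*(-22 + O)*2*O = -10*O*(-22 + O))
4*k(J) = 4*(10*81*(22 - 1*81)) = 4*(10*81*(22 - 81)) = 4*(10*81*(-59)) = 4*(-47790) = -191160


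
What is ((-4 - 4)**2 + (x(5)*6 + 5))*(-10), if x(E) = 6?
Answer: -1050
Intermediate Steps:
((-4 - 4)**2 + (x(5)*6 + 5))*(-10) = ((-4 - 4)**2 + (6*6 + 5))*(-10) = ((-8)**2 + (36 + 5))*(-10) = (64 + 41)*(-10) = 105*(-10) = -1050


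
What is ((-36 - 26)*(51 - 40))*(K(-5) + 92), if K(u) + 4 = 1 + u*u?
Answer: -77748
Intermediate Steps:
K(u) = -3 + u**2 (K(u) = -4 + (1 + u*u) = -4 + (1 + u**2) = -3 + u**2)
((-36 - 26)*(51 - 40))*(K(-5) + 92) = ((-36 - 26)*(51 - 40))*((-3 + (-5)**2) + 92) = (-62*11)*((-3 + 25) + 92) = -682*(22 + 92) = -682*114 = -77748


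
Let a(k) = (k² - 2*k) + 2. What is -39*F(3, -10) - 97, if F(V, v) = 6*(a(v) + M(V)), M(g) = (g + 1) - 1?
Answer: -29347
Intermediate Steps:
M(g) = g (M(g) = (1 + g) - 1 = g)
a(k) = 2 + k² - 2*k
F(V, v) = 12 - 12*v + 6*V + 6*v² (F(V, v) = 6*((2 + v² - 2*v) + V) = 6*(2 + V + v² - 2*v) = 12 - 12*v + 6*V + 6*v²)
-39*F(3, -10) - 97 = -39*(12 - 12*(-10) + 6*3 + 6*(-10)²) - 97 = -39*(12 + 120 + 18 + 6*100) - 97 = -39*(12 + 120 + 18 + 600) - 97 = -39*750 - 97 = -29250 - 97 = -29347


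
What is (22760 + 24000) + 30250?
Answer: 77010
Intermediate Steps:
(22760 + 24000) + 30250 = 46760 + 30250 = 77010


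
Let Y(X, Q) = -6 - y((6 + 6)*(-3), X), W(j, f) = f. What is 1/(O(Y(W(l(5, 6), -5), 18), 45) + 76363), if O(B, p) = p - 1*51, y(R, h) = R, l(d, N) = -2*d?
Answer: 1/76357 ≈ 1.3096e-5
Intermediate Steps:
Y(X, Q) = 30 (Y(X, Q) = -6 - (6 + 6)*(-3) = -6 - 12*(-3) = -6 - 1*(-36) = -6 + 36 = 30)
O(B, p) = -51 + p (O(B, p) = p - 51 = -51 + p)
1/(O(Y(W(l(5, 6), -5), 18), 45) + 76363) = 1/((-51 + 45) + 76363) = 1/(-6 + 76363) = 1/76357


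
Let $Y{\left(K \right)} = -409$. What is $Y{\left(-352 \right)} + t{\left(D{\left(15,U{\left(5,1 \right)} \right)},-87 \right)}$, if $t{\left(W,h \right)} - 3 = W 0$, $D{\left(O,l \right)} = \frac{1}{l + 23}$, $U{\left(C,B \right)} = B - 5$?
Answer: $-406$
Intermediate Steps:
$U{\left(C,B \right)} = -5 + B$
$D{\left(O,l \right)} = \frac{1}{23 + l}$
$t{\left(W,h \right)} = 3$ ($t{\left(W,h \right)} = 3 + W 0 = 3 + 0 = 3$)
$Y{\left(-352 \right)} + t{\left(D{\left(15,U{\left(5,1 \right)} \right)},-87 \right)} = -409 + 3 = -406$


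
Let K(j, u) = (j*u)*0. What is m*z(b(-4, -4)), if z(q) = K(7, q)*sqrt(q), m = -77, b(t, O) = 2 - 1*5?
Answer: 0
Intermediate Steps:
b(t, O) = -3 (b(t, O) = 2 - 5 = -3)
K(j, u) = 0
z(q) = 0 (z(q) = 0*sqrt(q) = 0)
m*z(b(-4, -4)) = -77*0 = 0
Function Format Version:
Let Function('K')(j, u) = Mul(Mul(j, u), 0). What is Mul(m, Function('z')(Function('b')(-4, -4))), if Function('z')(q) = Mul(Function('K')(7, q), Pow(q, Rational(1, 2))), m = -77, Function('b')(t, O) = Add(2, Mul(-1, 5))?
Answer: 0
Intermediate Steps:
Function('b')(t, O) = -3 (Function('b')(t, O) = Add(2, -5) = -3)
Function('K')(j, u) = 0
Function('z')(q) = 0 (Function('z')(q) = Mul(0, Pow(q, Rational(1, 2))) = 0)
Mul(m, Function('z')(Function('b')(-4, -4))) = Mul(-77, 0) = 0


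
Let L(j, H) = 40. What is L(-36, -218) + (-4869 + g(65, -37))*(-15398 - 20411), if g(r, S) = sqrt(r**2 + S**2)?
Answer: 174354061 - 35809*sqrt(5594) ≈ 1.7168e+8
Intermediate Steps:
g(r, S) = sqrt(S**2 + r**2)
L(-36, -218) + (-4869 + g(65, -37))*(-15398 - 20411) = 40 + (-4869 + sqrt((-37)**2 + 65**2))*(-15398 - 20411) = 40 + (-4869 + sqrt(1369 + 4225))*(-35809) = 40 + (-4869 + sqrt(5594))*(-35809) = 40 + (174354021 - 35809*sqrt(5594)) = 174354061 - 35809*sqrt(5594)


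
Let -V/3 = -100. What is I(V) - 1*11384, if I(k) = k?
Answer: -11084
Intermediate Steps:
V = 300 (V = -3*(-100) = 300)
I(V) - 1*11384 = 300 - 1*11384 = 300 - 11384 = -11084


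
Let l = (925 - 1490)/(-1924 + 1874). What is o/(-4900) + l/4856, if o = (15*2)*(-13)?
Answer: 194921/2379440 ≈ 0.081919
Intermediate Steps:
o = -390 (o = 30*(-13) = -390)
l = 113/10 (l = -565/(-50) = -565*(-1/50) = 113/10 ≈ 11.300)
o/(-4900) + l/4856 = -390/(-4900) + (113/10)/4856 = -390*(-1/4900) + (113/10)*(1/4856) = 39/490 + 113/48560 = 194921/2379440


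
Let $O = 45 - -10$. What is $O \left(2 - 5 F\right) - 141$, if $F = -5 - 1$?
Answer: $1619$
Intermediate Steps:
$F = -6$
$O = 55$ ($O = 45 + 10 = 55$)
$O \left(2 - 5 F\right) - 141 = 55 \left(2 - -30\right) - 141 = 55 \left(2 + 30\right) - 141 = 55 \cdot 32 - 141 = 1760 - 141 = 1619$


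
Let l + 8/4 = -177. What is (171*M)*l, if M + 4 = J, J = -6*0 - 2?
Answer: 183654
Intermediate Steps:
l = -179 (l = -2 - 177 = -179)
J = -2 (J = 0 - 2 = -2)
M = -6 (M = -4 - 2 = -6)
(171*M)*l = (171*(-6))*(-179) = -1026*(-179) = 183654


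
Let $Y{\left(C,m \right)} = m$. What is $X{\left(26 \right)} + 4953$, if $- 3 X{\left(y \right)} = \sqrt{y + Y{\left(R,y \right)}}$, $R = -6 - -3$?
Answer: $4953 - \frac{2 \sqrt{13}}{3} \approx 4950.6$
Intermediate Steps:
$R = -3$ ($R = -6 + 3 = -3$)
$X{\left(y \right)} = - \frac{\sqrt{2} \sqrt{y}}{3}$ ($X{\left(y \right)} = - \frac{\sqrt{y + y}}{3} = - \frac{\sqrt{2 y}}{3} = - \frac{\sqrt{2} \sqrt{y}}{3}$)
$X{\left(26 \right)} + 4953 = - \frac{\sqrt{2} \sqrt{26}}{3} + 4953 = - \frac{2 \sqrt{13}}{3} + 4953 = 4953 - \frac{2 \sqrt{13}}{3}$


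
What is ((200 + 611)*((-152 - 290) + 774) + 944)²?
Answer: 73005878416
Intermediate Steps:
((200 + 611)*((-152 - 290) + 774) + 944)² = (811*(-442 + 774) + 944)² = (811*332 + 944)² = (269252 + 944)² = 270196² = 73005878416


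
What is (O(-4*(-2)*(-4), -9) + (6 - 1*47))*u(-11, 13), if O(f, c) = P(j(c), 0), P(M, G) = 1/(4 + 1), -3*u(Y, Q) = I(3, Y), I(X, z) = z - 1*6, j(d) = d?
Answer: -1156/5 ≈ -231.20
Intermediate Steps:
I(X, z) = -6 + z (I(X, z) = z - 6 = -6 + z)
u(Y, Q) = 2 - Y/3 (u(Y, Q) = -(-6 + Y)/3 = 2 - Y/3)
P(M, G) = 1/5
O(f, c) = 1/5
(O(-4*(-2)*(-4), -9) + (6 - 1*47))*u(-11, 13) = (1/5 + (6 - 1*47))*(2 - 1/3*(-11)) = (1/5 + (6 - 47))*(2 + 11/3) = (1/5 - 41)*(17/3) = -204/5*17/3 = -1156/5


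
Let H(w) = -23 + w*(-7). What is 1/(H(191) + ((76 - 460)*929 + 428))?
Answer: -1/357668 ≈ -2.7959e-6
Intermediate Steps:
H(w) = -23 - 7*w
1/(H(191) + ((76 - 460)*929 + 428)) = 1/((-23 - 7*191) + ((76 - 460)*929 + 428)) = 1/((-23 - 1337) + (-384*929 + 428)) = 1/(-1360 + (-356736 + 428)) = 1/(-1360 - 356308) = 1/(-357668) = -1/357668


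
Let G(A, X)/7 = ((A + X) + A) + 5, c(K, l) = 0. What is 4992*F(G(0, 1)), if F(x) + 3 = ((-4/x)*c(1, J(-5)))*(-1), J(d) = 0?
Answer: -14976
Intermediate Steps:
G(A, X) = 35 + 7*X + 14*A (G(A, X) = 7*(((A + X) + A) + 5) = 7*((X + 2*A) + 5) = 7*(5 + X + 2*A) = 35 + 7*X + 14*A)
F(x) = -3 (F(x) = -3 + (-4/x*0)*(-1) = -3 + 0*(-1) = -3 + 0 = -3)
4992*F(G(0, 1)) = 4992*(-3) = -14976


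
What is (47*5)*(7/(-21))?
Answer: -235/3 ≈ -78.333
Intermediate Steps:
(47*5)*(7/(-21)) = 235*(7*(-1/21)) = 235*(-1/3) = -235/3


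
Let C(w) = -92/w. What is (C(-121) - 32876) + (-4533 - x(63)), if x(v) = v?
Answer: -4534020/121 ≈ -37471.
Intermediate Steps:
(C(-121) - 32876) + (-4533 - x(63)) = (-92/(-121) - 32876) + (-4533 - 1*63) = (-92*(-1/121) - 32876) + (-4533 - 63) = (92/121 - 32876) - 4596 = -3977904/121 - 4596 = -4534020/121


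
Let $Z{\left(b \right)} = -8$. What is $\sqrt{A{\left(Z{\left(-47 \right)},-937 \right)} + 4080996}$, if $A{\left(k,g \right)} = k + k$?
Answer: $2 \sqrt{1020245} \approx 2020.1$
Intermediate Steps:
$A{\left(k,g \right)} = 2 k$
$\sqrt{A{\left(Z{\left(-47 \right)},-937 \right)} + 4080996} = \sqrt{2 \left(-8\right) + 4080996} = \sqrt{-16 + 4080996} = \sqrt{4080980} = 2 \sqrt{1020245}$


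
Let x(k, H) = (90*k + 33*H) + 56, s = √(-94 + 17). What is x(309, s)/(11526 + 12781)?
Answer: 27866/24307 + 33*I*√77/24307 ≈ 1.1464 + 0.011913*I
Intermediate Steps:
s = I*√77 (s = √(-77) = I*√77 ≈ 8.775*I)
x(k, H) = 56 + 33*H + 90*k (x(k, H) = (33*H + 90*k) + 56 = 56 + 33*H + 90*k)
x(309, s)/(11526 + 12781) = (56 + 33*(I*√77) + 90*309)/(11526 + 12781) = (56 + 33*I*√77 + 27810)/24307 = (27866 + 33*I*√77)*(1/24307) = 27866/24307 + 33*I*√77/24307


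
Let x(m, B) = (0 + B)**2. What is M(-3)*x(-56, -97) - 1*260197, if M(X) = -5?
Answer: -307242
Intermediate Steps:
x(m, B) = B**2
M(-3)*x(-56, -97) - 1*260197 = -5*(-97)**2 - 1*260197 = -5*9409 - 260197 = -47045 - 260197 = -307242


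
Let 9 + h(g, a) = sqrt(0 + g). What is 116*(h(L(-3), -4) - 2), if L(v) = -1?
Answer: -1276 + 116*I ≈ -1276.0 + 116.0*I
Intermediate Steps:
h(g, a) = -9 + sqrt(g) (h(g, a) = -9 + sqrt(0 + g) = -9 + sqrt(g))
116*(h(L(-3), -4) - 2) = 116*((-9 + sqrt(-1)) - 2) = 116*((-9 + I) - 2) = 116*(-11 + I) = -1276 + 116*I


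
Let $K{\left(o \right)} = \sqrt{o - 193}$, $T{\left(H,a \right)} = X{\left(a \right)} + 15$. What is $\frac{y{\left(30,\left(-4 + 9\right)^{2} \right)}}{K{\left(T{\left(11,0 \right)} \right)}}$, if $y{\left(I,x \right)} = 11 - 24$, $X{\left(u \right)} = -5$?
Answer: $\frac{13 i \sqrt{183}}{183} \approx 0.96099 i$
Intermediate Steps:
$T{\left(H,a \right)} = 10$ ($T{\left(H,a \right)} = -5 + 15 = 10$)
$K{\left(o \right)} = \sqrt{-193 + o}$
$y{\left(I,x \right)} = -13$ ($y{\left(I,x \right)} = 11 - 24 = -13$)
$\frac{y{\left(30,\left(-4 + 9\right)^{2} \right)}}{K{\left(T{\left(11,0 \right)} \right)}} = - \frac{13}{\sqrt{-193 + 10}} = - \frac{13}{\sqrt{-183}} = - \frac{13}{i \sqrt{183}} = - 13 \left(- \frac{i \sqrt{183}}{183}\right) = \frac{13 i \sqrt{183}}{183}$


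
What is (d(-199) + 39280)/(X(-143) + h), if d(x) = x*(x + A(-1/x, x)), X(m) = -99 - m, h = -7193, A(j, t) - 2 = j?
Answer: -78482/7149 ≈ -10.978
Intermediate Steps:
A(j, t) = 2 + j
d(x) = x*(2 + x - 1/x) (d(x) = x*(x + (2 - 1/x)) = x*(2 + x - 1/x))
(d(-199) + 39280)/(X(-143) + h) = ((-1 + (-199)² + 2*(-199)) + 39280)/((-99 - 1*(-143)) - 7193) = ((-1 + 39601 - 398) + 39280)/((-99 + 143) - 7193) = (39202 + 39280)/(44 - 7193) = 78482/(-7149) = 78482*(-1/7149) = -78482/7149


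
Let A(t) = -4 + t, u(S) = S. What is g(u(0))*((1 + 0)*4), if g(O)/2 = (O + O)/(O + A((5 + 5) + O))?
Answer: 0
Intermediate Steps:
g(O) = 4*O/(6 + 2*O) (g(O) = 2*((O + O)/(O + (-4 + ((5 + 5) + O)))) = 2*((2*O)/(O + (-4 + (10 + O)))) = 2*((2*O)/(O + (6 + O))) = 2*((2*O)/(6 + 2*O)) = 2*(2*O/(6 + 2*O)) = 4*O/(6 + 2*O))
g(u(0))*((1 + 0)*4) = (2*0/(3 + 0))*((1 + 0)*4) = (2*0/3)*(1*4) = (2*0*(⅓))*4 = 0*4 = 0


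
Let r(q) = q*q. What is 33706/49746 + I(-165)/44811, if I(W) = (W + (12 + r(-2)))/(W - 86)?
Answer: 63186283870/93253528251 ≈ 0.67758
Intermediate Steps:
r(q) = q²
I(W) = (16 + W)/(-86 + W) (I(W) = (W + (12 + (-2)²))/(W - 86) = (W + (12 + 4))/(-86 + W) = (W + 16)/(-86 + W) = (16 + W)/(-86 + W))
33706/49746 + I(-165)/44811 = 33706/49746 + ((16 - 165)/(-86 - 165))/44811 = 33706*(1/49746) + (-149/(-251))*(1/44811) = 16853/24873 - 1/251*(-149)*(1/44811) = 16853/24873 + (149/251)*(1/44811) = 16853/24873 + 149/11247561 = 63186283870/93253528251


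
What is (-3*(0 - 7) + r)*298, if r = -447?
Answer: -126948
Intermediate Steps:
(-3*(0 - 7) + r)*298 = (-3*(0 - 7) - 447)*298 = (-3*(-7) - 447)*298 = (21 - 447)*298 = -426*298 = -126948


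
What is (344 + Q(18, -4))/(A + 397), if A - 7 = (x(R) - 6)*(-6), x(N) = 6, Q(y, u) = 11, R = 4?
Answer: 355/404 ≈ 0.87871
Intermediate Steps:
A = 7 (A = 7 + (6 - 6)*(-6) = 7 + 0*(-6) = 7 + 0 = 7)
(344 + Q(18, -4))/(A + 397) = (344 + 11)/(7 + 397) = 355/404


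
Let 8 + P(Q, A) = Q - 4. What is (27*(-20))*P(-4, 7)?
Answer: 8640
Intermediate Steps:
P(Q, A) = -12 + Q (P(Q, A) = -8 + (Q - 4) = -8 + (-4 + Q) = -12 + Q)
(27*(-20))*P(-4, 7) = (27*(-20))*(-12 - 4) = -540*(-16) = 8640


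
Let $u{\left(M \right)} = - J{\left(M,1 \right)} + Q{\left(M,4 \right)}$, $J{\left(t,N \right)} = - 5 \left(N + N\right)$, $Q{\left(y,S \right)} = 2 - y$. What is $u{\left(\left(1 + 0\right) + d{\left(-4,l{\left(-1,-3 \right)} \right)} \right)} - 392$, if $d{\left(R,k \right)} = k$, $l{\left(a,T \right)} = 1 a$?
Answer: $-380$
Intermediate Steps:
$l{\left(a,T \right)} = a$
$J{\left(t,N \right)} = - 10 N$ ($J{\left(t,N \right)} = - 5 \cdot 2 N = - 10 N$)
$u{\left(M \right)} = 12 - M$ ($u{\left(M \right)} = - \left(-10\right) 1 - \left(-2 + M\right) = \left(-1\right) \left(-10\right) - \left(-2 + M\right) = 10 - \left(-2 + M\right) = 12 - M$)
$u{\left(\left(1 + 0\right) + d{\left(-4,l{\left(-1,-3 \right)} \right)} \right)} - 392 = \left(12 - \left(\left(1 + 0\right) - 1\right)\right) - 392 = \left(12 - \left(1 - 1\right)\right) - 392 = \left(12 - 0\right) - 392 = \left(12 + 0\right) - 392 = 12 - 392 = -380$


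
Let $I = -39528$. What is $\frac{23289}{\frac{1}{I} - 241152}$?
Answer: $- \frac{920567592}{9532256257} \approx -0.096574$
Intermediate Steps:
$\frac{23289}{\frac{1}{I} - 241152} = \frac{23289}{\frac{1}{-39528} - 241152} = \frac{23289}{- \frac{1}{39528} - 241152} = \frac{23289}{- \frac{9532256257}{39528}} = 23289 \left(- \frac{39528}{9532256257}\right) = - \frac{920567592}{9532256257}$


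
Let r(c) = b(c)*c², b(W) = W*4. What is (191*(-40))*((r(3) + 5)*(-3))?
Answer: 2589960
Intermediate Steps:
b(W) = 4*W
r(c) = 4*c³ (r(c) = (4*c)*c² = 4*c³)
(191*(-40))*((r(3) + 5)*(-3)) = (191*(-40))*((4*3³ + 5)*(-3)) = -7640*(4*27 + 5)*(-3) = -7640*(108 + 5)*(-3) = -863320*(-3) = -7640*(-339) = 2589960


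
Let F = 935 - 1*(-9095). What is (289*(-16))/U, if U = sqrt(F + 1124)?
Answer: -2312*sqrt(66)/429 ≈ -43.783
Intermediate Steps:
F = 10030 (F = 935 + 9095 = 10030)
U = 13*sqrt(66) (U = sqrt(10030 + 1124) = sqrt(11154) = 13*sqrt(66) ≈ 105.61)
(289*(-16))/U = (289*(-16))/((13*sqrt(66))) = -2312*sqrt(66)/429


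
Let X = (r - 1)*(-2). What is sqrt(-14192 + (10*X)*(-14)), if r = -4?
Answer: 2*I*sqrt(3898) ≈ 124.87*I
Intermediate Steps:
X = 10 (X = (-4 - 1)*(-2) = -5*(-2) = 10)
sqrt(-14192 + (10*X)*(-14)) = sqrt(-14192 + (10*10)*(-14)) = sqrt(-14192 + 100*(-14)) = sqrt(-14192 - 1400) = sqrt(-15592) = 2*I*sqrt(3898)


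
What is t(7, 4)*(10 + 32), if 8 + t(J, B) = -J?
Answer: -630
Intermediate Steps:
t(J, B) = -8 - J
t(7, 4)*(10 + 32) = (-8 - 1*7)*(10 + 32) = (-8 - 7)*42 = -15*42 = -630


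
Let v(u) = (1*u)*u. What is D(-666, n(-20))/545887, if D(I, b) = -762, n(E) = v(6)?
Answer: -762/545887 ≈ -0.0013959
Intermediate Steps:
v(u) = u² (v(u) = u*u = u²)
n(E) = 36 (n(E) = 6² = 36)
D(-666, n(-20))/545887 = -762/545887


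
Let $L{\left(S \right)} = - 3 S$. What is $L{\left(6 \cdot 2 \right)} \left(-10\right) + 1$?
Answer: $361$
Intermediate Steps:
$L{\left(6 \cdot 2 \right)} \left(-10\right) + 1 = - 3 \cdot 6 \cdot 2 \left(-10\right) + 1 = \left(-3\right) 12 \left(-10\right) + 1 = \left(-36\right) \left(-10\right) + 1 = 360 + 1 = 361$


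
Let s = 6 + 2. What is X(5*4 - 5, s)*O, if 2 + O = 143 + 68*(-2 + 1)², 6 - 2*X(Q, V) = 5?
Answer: 209/2 ≈ 104.50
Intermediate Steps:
s = 8
X(Q, V) = ½ (X(Q, V) = 3 - ½*5 = 3 - 5/2 = ½)
O = 209 (O = -2 + (143 + 68*(-2 + 1)²) = -2 + (143 + 68*(-1)²) = -2 + (143 + 68*1) = -2 + (143 + 68) = -2 + 211 = 209)
X(5*4 - 5, s)*O = (½)*209 = 209/2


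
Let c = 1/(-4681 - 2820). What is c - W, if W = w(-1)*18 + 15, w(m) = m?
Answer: 22502/7501 ≈ 2.9999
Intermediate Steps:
c = -1/7501 (c = 1/(-7501) = -1/7501 ≈ -0.00013332)
W = -3 (W = -1*18 + 15 = -18 + 15 = -3)
c - W = -1/7501 - 1*(-3) = -1/7501 + 3 = 22502/7501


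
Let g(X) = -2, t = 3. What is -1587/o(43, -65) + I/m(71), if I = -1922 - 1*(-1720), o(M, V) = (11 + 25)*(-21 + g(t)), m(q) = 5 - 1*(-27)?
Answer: -211/48 ≈ -4.3958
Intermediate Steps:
m(q) = 32 (m(q) = 5 + 27 = 32)
o(M, V) = -828 (o(M, V) = (11 + 25)*(-21 - 2) = 36*(-23) = -828)
I = -202 (I = -1922 + 1720 = -202)
-1587/o(43, -65) + I/m(71) = -1587/(-828) - 202/32 = -1587*(-1/828) - 202*1/32 = 23/12 - 101/16 = -211/48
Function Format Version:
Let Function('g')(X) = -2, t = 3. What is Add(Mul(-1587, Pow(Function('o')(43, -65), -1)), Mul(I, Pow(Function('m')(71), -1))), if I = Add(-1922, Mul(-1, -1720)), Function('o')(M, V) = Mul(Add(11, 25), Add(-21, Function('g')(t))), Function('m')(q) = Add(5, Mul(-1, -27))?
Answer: Rational(-211, 48) ≈ -4.3958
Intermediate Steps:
Function('m')(q) = 32 (Function('m')(q) = Add(5, 27) = 32)
Function('o')(M, V) = -828 (Function('o')(M, V) = Mul(Add(11, 25), Add(-21, -2)) = Mul(36, -23) = -828)
I = -202 (I = Add(-1922, 1720) = -202)
Add(Mul(-1587, Pow(Function('o')(43, -65), -1)), Mul(I, Pow(Function('m')(71), -1))) = Add(Mul(-1587, Pow(-828, -1)), Mul(-202, Pow(32, -1))) = Add(Mul(-1587, Rational(-1, 828)), Mul(-202, Rational(1, 32))) = Add(Rational(23, 12), Rational(-101, 16)) = Rational(-211, 48)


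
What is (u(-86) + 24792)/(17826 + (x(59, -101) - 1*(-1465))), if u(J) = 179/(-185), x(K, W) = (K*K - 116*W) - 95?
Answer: 4586341/6362705 ≈ 0.72082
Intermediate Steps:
x(K, W) = -95 + K² - 116*W (x(K, W) = (K² - 116*W) - 95 = -95 + K² - 116*W)
u(J) = -179/185 (u(J) = 179*(-1/185) = -179/185)
(u(-86) + 24792)/(17826 + (x(59, -101) - 1*(-1465))) = (-179/185 + 24792)/(17826 + ((-95 + 59² - 116*(-101)) - 1*(-1465))) = 4586341/(185*(17826 + ((-95 + 3481 + 11716) + 1465))) = 4586341/(185*(17826 + (15102 + 1465))) = 4586341/(185*(17826 + 16567)) = (4586341/185)/34393 = (4586341/185)*(1/34393) = 4586341/6362705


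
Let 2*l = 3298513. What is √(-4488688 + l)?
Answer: I*√11357726/2 ≈ 1685.1*I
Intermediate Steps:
l = 3298513/2 (l = (½)*3298513 = 3298513/2 ≈ 1.6493e+6)
√(-4488688 + l) = √(-4488688 + 3298513/2) = √(-5678863/2) = I*√11357726/2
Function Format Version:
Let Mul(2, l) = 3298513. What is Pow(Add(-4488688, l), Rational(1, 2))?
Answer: Mul(Rational(1, 2), I, Pow(11357726, Rational(1, 2))) ≈ Mul(1685.1, I)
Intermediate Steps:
l = Rational(3298513, 2) (l = Mul(Rational(1, 2), 3298513) = Rational(3298513, 2) ≈ 1.6493e+6)
Pow(Add(-4488688, l), Rational(1, 2)) = Pow(Add(-4488688, Rational(3298513, 2)), Rational(1, 2)) = Pow(Rational(-5678863, 2), Rational(1, 2)) = Mul(Rational(1, 2), I, Pow(11357726, Rational(1, 2)))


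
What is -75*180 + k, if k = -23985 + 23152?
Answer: -14333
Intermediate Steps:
k = -833
-75*180 + k = -75*180 - 833 = -13500 - 833 = -14333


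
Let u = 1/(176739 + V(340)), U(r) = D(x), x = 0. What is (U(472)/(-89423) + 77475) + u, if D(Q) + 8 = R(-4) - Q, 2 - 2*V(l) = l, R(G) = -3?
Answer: 1223285247578943/15789419110 ≈ 77475.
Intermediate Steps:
V(l) = 1 - l/2
D(Q) = -11 - Q (D(Q) = -8 + (-3 - Q) = -11 - Q)
U(r) = -11 (U(r) = -11 - 1*0 = -11 + 0 = -11)
u = 1/176570 (u = 1/(176739 + (1 - 1/2*340)) = 1/(176739 + (1 - 170)) = 1/(176739 - 169) = 1/176570 ≈ 5.6635e-6)
(U(472)/(-89423) + 77475) + u = (-11/(-89423) + 77475) + 1/176570 = (-11*(-1/89423) + 77475) + 1/176570 = (11/89423 + 77475) + 1/176570 = 6928046936/89423 + 1/176570 = 1223285247578943/15789419110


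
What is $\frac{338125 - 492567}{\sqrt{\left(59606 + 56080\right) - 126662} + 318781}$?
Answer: $- \frac{49233175202}{101621336937} + \frac{4324376 i \sqrt{14}}{101621336937} \approx -0.48448 + 0.00015922 i$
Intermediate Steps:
$\frac{338125 - 492567}{\sqrt{\left(59606 + 56080\right) - 126662} + 318781} = - \frac{154442}{\sqrt{115686 - 126662} + 318781} = - \frac{154442}{\sqrt{-10976} + 318781} = - \frac{154442}{28 i \sqrt{14} + 318781} = - \frac{154442}{318781 + 28 i \sqrt{14}}$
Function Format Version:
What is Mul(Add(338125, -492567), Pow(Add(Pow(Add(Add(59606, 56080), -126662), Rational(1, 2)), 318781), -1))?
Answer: Add(Rational(-49233175202, 101621336937), Mul(Rational(4324376, 101621336937), I, Pow(14, Rational(1, 2)))) ≈ Add(-0.48448, Mul(0.00015922, I))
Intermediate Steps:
Mul(Add(338125, -492567), Pow(Add(Pow(Add(Add(59606, 56080), -126662), Rational(1, 2)), 318781), -1)) = Mul(-154442, Pow(Add(Pow(Add(115686, -126662), Rational(1, 2)), 318781), -1)) = Mul(-154442, Pow(Add(Pow(-10976, Rational(1, 2)), 318781), -1)) = Mul(-154442, Pow(Add(Mul(28, I, Pow(14, Rational(1, 2))), 318781), -1)) = Mul(-154442, Pow(Add(318781, Mul(28, I, Pow(14, Rational(1, 2)))), -1))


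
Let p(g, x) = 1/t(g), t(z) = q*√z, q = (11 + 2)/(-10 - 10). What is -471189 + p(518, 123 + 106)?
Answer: -471189 - 10*√518/3367 ≈ -4.7119e+5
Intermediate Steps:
q = -13/20 (q = 13/(-20) = 13*(-1/20) = -13/20 ≈ -0.65000)
t(z) = -13*√z/20
p(g, x) = -20/(13*√g) (p(g, x) = 1/(-13*√g/20) = -20/(13*√g))
-471189 + p(518, 123 + 106) = -471189 - 10*√518/3367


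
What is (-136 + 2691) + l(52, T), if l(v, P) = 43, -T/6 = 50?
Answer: 2598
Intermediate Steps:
T = -300 (T = -6*50 = -300)
(-136 + 2691) + l(52, T) = (-136 + 2691) + 43 = 2555 + 43 = 2598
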